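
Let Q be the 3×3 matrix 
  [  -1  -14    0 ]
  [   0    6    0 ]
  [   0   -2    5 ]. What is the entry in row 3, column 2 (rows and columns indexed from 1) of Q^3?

-182

Characteristic polynomial: t^3 - 10t^2 + 19t + 30 = (t - 6)(t - 5)(t + 1), so the eigenvalues are -1, 5, 6.
t=6: eigenvector (-2, 1, -2).
t=-1: eigenvector (1, 0, 0).
t=5: eigenvector (0, 0, 1).
P = [[-2, 1, 0], [1, 0, 0], [-2, 0, 1]], D = diag(6, -1, 5), P⁻¹ = [[0, 1, 0], [1, 2, 0], [0, 2, 1]].
Q³ = P·diag(216, -1, 125)·P⁻¹ = [[-1, -434, 0], [0, 216, 0], [0, -182, 125]].
The requested entry is -182.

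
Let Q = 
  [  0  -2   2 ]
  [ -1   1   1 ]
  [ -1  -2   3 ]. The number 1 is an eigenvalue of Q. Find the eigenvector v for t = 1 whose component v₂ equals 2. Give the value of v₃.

4

Q − 1I = [[-1, -2, 2], [-1, 0, 1], [-1, -2, 2]].
Solving (Q − 1I)v = 0 gives the eigenspace spanned by (4, 2, 4).
With v₂ = 2, v = (4, 2, 4), so v₃ = 4.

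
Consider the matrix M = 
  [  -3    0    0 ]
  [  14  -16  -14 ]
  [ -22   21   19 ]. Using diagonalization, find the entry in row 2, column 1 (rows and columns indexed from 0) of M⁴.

1827

Characteristic polynomial: s^3 - 19s - 30 = (s - 5)(s + 2)(s + 3), so the eigenvalues are -3, -2, 5.
s=-3: eigenvector (1, 0, 1).
s=-2: eigenvector (0, 1, -1).
s=5: eigenvector (0, -2, 3).
P = [[1, 0, 0], [0, 1, -2], [1, -1, 3]], D = diag(-3, -2, 5), P⁻¹ = [[1, 0, 0], [-2, 3, 2], [-1, 1, 1]].
M⁴ = P·diag(81, 16, 625)·P⁻¹ = [[81, 0, 0], [1218, -1202, -1218], [-1762, 1827, 1843]].
The requested entry is 1827.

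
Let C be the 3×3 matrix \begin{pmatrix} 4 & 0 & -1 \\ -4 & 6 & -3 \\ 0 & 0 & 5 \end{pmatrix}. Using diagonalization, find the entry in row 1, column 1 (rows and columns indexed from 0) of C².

Characteristic polynomial: λ^3 - 15λ^2 + 74λ - 120 = (λ - 6)(λ - 5)(λ - 4), so the eigenvalues are 4, 5, 6.
λ=4: eigenvector (1, 2, 0).
λ=6: eigenvector (0, 1, 0).
λ=5: eigenvector (-1, -1, 1).
P = [[1, 0, -1], [2, 1, -1], [0, 0, 1]], D = diag(4, 6, 5), P⁻¹ = [[1, 0, 1], [-2, 1, -1], [0, 0, 1]].
C² = P·diag(16, 36, 25)·P⁻¹ = [[16, 0, -9], [-40, 36, -29], [0, 0, 25]].
The requested entry is 36.

36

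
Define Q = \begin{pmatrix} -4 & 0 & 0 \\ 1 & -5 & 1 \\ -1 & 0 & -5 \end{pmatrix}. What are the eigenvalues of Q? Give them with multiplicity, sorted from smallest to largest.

Characteristic polynomial: p(r) = r^3 + 14r^2 + 65r + 100 = (r + 4)(r + 5)^2.
Roots (with multiplicity): -5, -5, -4.

-5, -5, -4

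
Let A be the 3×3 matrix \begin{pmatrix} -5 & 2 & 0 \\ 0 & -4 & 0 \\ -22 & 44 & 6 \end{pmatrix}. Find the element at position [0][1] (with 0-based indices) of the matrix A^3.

122

Characteristic polynomial: λ^3 + 3λ^2 - 34λ - 120 = (λ - 6)(λ + 4)(λ + 5), so the eigenvalues are -5, -4, 6.
λ=-5: eigenvector (1, 0, 2).
λ=-4: eigenvector (2, 1, 0).
λ=6: eigenvector (0, 0, 1).
P = [[1, 2, 0], [0, 1, 0], [2, 0, 1]], D = diag(-5, -4, 6), P⁻¹ = [[1, -2, 0], [0, 1, 0], [-2, 4, 1]].
A³ = P·diag(-125, -64, 216)·P⁻¹ = [[-125, 122, 0], [0, -64, 0], [-682, 1364, 216]].
The requested entry is 122.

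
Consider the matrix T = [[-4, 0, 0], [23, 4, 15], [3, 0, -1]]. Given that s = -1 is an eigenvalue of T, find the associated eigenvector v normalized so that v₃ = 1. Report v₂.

T + 1I = [[-3, 0, 0], [23, 5, 15], [3, 0, 0]].
Solving (T + 1I)v = 0 gives the eigenspace spanned by (0, -3, 1).
With v₃ = 1, v = (0, -3, 1), so v₂ = -3.

-3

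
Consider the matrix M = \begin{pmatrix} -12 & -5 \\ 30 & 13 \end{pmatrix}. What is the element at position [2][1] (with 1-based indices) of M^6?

3990

Characteristic polynomial: r^2 - r - 6 = (r - 3)(r + 2), so the eigenvalues are -2, 3.
r=3: eigenvector (-1, 3).
r=-2: eigenvector (-1, 2).
P = [[-1, -1], [3, 2]], D = diag(3, -2), P⁻¹ = [[2, 1], [-3, -1]].
M⁶ = P·diag(729, 64)·P⁻¹ = [[-1266, -665], [3990, 2059]].
The requested entry is 3990.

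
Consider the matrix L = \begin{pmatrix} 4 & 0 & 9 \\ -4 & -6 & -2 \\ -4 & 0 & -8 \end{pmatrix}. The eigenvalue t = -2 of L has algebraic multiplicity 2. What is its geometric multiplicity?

L + 2I = [[6, 0, 9], [-4, -4, -2], [-4, 0, -6]].
This matrix has rank 2, so its null space has dimension 3 − 2 = 1.

1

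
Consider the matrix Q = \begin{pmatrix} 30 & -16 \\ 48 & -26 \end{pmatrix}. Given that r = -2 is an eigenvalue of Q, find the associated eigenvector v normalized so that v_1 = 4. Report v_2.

Q + 2I = [[32, -16], [48, -24]].
Solving (Q + 2I)v = 0 gives the eigenspace spanned by (4, 8).
With v_1 = 4, v = (4, 8), so v_2 = 8.

8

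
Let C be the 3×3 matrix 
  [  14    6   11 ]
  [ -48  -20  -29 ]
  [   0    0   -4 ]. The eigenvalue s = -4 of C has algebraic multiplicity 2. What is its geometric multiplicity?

C + 4I = [[18, 6, 11], [-48, -16, -29], [0, 0, 0]].
This matrix has rank 2, so its null space has dimension 3 − 2 = 1.

1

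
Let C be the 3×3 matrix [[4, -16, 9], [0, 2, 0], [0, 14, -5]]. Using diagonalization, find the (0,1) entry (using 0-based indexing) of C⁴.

Characteristic polynomial: t^3 - t^2 - 22t + 40 = (t - 4)(t - 2)(t + 5), so the eigenvalues are -5, 2, 4.
t=4: eigenvector (1, 0, 0).
t=2: eigenvector (-1, 1, 2).
t=-5: eigenvector (-1, 0, 1).
P = [[1, -1, -1], [0, 1, 0], [0, 2, 1]], D = diag(4, 2, -5), P⁻¹ = [[1, -1, 1], [0, 1, 0], [0, -2, 1]].
C⁴ = P·diag(256, 16, 625)·P⁻¹ = [[256, 978, -369], [0, 16, 0], [0, -1218, 625]].
The requested entry is 978.

978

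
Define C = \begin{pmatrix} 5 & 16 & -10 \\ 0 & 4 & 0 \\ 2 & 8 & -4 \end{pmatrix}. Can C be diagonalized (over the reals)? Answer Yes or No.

Yes

Characteristic polynomial: p(t) = t^3 - 5t^2 + 4t = t(t - 4)(t - 1).
All 3 eigenvalues are distinct, so C is diagonalizable.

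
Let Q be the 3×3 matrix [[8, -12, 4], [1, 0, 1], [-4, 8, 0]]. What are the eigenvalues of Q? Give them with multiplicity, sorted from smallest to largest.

Characteristic polynomial: p(s) = s^3 - 8s^2 + 20s - 16 = (s - 4)(s - 2)^2.
Roots (with multiplicity): 2, 2, 4.

2, 2, 4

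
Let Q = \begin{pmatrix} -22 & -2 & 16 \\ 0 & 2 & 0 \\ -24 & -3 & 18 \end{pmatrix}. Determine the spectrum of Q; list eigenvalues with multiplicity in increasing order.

-6, 2, 2

Characteristic polynomial: p(s) = s^3 + 2s^2 - 20s + 24 = (s - 2)^2(s + 6).
Roots (with multiplicity): -6, 2, 2.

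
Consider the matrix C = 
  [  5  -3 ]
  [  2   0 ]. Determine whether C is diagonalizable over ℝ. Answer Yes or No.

Characteristic polynomial: p(t) = t^2 - 5t + 6 = (t - 3)(t - 2).
All 2 eigenvalues are distinct, so C is diagonalizable.

Yes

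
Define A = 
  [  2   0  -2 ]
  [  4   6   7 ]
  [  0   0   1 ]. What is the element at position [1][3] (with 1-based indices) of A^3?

Characteristic polynomial: μ^3 - 9μ^2 + 20μ - 12 = (μ - 6)(μ - 2)(μ - 1), so the eigenvalues are 1, 2, 6.
μ=2: eigenvector (1, -1, 0).
μ=1: eigenvector (2, -3, 1).
μ=6: eigenvector (0, 1, 0).
P = [[1, 2, 0], [-1, -3, 1], [0, 1, 0]], D = diag(2, 1, 6), P⁻¹ = [[1, 0, -2], [0, 0, 1], [1, 1, 1]].
A³ = P·diag(8, 1, 216)·P⁻¹ = [[8, 0, -14], [208, 216, 229], [0, 0, 1]].
The requested entry is -14.

-14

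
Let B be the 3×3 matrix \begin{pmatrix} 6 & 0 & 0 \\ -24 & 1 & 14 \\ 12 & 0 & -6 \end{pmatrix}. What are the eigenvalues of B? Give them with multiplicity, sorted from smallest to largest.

-6, 1, 6

Characteristic polynomial: p(t) = t^3 - t^2 - 36t + 36 = (t - 6)(t - 1)(t + 6).
Roots (with multiplicity): -6, 1, 6.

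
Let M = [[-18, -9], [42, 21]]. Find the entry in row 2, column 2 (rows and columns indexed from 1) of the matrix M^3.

Characteristic polynomial: μ^2 - 3μ = μ(μ - 3), so the eigenvalues are 0, 3.
μ=0: eigenvector (1, -2).
μ=3: eigenvector (-3, 7).
P = [[1, -3], [-2, 7]], D = diag(0, 3), P⁻¹ = [[7, 3], [2, 1]].
M³ = P·diag(0, 27)·P⁻¹ = [[-162, -81], [378, 189]].
The requested entry is 189.

189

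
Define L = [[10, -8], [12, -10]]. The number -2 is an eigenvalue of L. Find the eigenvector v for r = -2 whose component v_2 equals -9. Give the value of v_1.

L + 2I = [[12, -8], [12, -8]].
Solving (L + 2I)v = 0 gives the eigenspace spanned by (-6, -9).
With v_2 = -9, v = (-6, -9), so v_1 = -6.

-6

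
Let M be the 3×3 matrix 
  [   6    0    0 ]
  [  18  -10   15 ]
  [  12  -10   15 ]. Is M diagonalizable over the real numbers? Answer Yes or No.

Characteristic polynomial: p(r) = r^3 - 11r^2 + 30r = r(r - 6)(r - 5).
All 3 eigenvalues are distinct, so M is diagonalizable.

Yes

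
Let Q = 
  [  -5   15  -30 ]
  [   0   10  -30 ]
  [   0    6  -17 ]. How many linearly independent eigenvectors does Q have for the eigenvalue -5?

2

Q + 5I = [[0, 15, -30], [0, 15, -30], [0, 6, -12]].
This matrix has rank 1, so its null space has dimension 3 − 1 = 2.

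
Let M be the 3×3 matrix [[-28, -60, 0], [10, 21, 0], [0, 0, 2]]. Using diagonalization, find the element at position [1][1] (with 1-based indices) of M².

Characteristic polynomial: λ^3 + 5λ^2 - 2λ - 24 = (λ - 2)(λ + 3)(λ + 4), so the eigenvalues are -4, -3, 2.
λ=2: eigenvector (0, 0, 1).
λ=-3: eigenvector (-12, 5, 0).
λ=-4: eigenvector (5, -2, 0).
P = [[0, -12, 5], [0, 5, -2], [1, 0, 0]], D = diag(2, -3, -4), P⁻¹ = [[0, 0, 1], [2, 5, 0], [5, 12, 0]].
M² = P·diag(4, 9, 16)·P⁻¹ = [[184, 420, 0], [-70, -159, 0], [0, 0, 4]].
The requested entry is 184.

184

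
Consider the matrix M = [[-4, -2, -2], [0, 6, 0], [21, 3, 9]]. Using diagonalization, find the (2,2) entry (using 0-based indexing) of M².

39

Characteristic polynomial: r^3 - 11r^2 + 36r - 36 = (r - 6)(r - 3)(r - 2), so the eigenvalues are 2, 3, 6.
r=2: eigenvector (1, 0, -3).
r=6: eigenvector (0, 1, -1).
r=3: eigenvector (-2, 0, 7).
P = [[1, 0, -2], [0, 1, 0], [-3, -1, 7]], D = diag(2, 6, 3), P⁻¹ = [[7, 2, 2], [0, 1, 0], [3, 1, 1]].
M² = P·diag(4, 36, 9)·P⁻¹ = [[-26, -10, -10], [0, 36, 0], [105, 3, 39]].
The requested entry is 39.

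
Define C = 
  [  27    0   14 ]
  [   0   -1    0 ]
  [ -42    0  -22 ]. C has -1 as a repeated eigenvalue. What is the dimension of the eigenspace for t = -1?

C + 1I = [[28, 0, 14], [0, 0, 0], [-42, 0, -21]].
This matrix has rank 1, so its null space has dimension 3 − 1 = 2.

2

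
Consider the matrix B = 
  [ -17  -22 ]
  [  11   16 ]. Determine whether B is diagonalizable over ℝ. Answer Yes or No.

Characteristic polynomial: p(t) = t^2 + t - 30 = (t - 5)(t + 6).
All 2 eigenvalues are distinct, so B is diagonalizable.

Yes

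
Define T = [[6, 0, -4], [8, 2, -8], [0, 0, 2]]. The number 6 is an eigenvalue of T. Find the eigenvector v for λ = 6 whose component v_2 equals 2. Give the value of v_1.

1

T − 6I = [[0, 0, -4], [8, -4, -8], [0, 0, -4]].
Solving (T − 6I)v = 0 gives the eigenspace spanned by (1, 2, 0).
With v_2 = 2, v = (1, 2, 0), so v_1 = 1.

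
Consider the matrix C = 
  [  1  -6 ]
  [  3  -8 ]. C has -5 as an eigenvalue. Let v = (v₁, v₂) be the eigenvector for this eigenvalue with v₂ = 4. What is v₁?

C + 5I = [[6, -6], [3, -3]].
Solving (C + 5I)v = 0 gives the eigenspace spanned by (4, 4).
With v₂ = 4, v = (4, 4), so v₁ = 4.

4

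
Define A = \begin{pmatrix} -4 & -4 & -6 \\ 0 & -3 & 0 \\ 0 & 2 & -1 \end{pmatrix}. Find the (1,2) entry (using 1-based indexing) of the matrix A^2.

16

Characteristic polynomial: s^3 + 8s^2 + 19s + 12 = (s + 1)(s + 3)(s + 4), so the eigenvalues are -4, -3, -1.
s=-4: eigenvector (1, 0, 0).
s=-3: eigenvector (2, 1, -1).
s=-1: eigenvector (-2, 0, 1).
P = [[1, 2, -2], [0, 1, 0], [0, -1, 1]], D = diag(-4, -3, -1), P⁻¹ = [[1, 0, 2], [0, 1, 0], [0, 1, 1]].
A² = P·diag(16, 9, 1)·P⁻¹ = [[16, 16, 30], [0, 9, 0], [0, -8, 1]].
The requested entry is 16.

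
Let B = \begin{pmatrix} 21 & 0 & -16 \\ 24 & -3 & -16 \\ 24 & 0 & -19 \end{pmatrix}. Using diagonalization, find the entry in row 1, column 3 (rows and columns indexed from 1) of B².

Characteristic polynomial: s^3 + s^2 - 21s - 45 = (s - 5)(s + 3)^2, so the eigenvalues are -3, -3, 5.
s=-3: eigenvector (2, 3, 3).
s=-3: eigenvector (0, 1, 0).
s=5: eigenvector (1, 1, 1).
P = [[2, 0, 1], [3, 1, 1], [3, 0, 1]], D = diag(-3, -3, 5), P⁻¹ = [[-1, 0, 1], [0, 1, -1], [3, 0, -2]].
B² = P·diag(9, 9, 25)·P⁻¹ = [[57, 0, -32], [48, 9, -32], [48, 0, -23]].
The requested entry is -32.

-32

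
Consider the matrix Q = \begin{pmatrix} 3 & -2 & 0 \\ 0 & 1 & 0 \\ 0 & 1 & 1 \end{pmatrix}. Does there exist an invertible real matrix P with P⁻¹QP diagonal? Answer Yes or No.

Characteristic polynomial: p(t) = t^3 - 5t^2 + 7t - 3 = (t - 3)(t - 1)^2.
t = 1 has algebraic multiplicity 2; rank(Q − 1I) = 2, so geometric multiplicity = 1.
Geometric multiplicity < algebraic multiplicity, so Q is not diagonalizable.

No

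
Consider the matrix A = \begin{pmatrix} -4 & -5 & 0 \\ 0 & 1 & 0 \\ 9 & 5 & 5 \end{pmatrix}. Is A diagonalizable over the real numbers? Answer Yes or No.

Characteristic polynomial: p(r) = r^3 - 2r^2 - 19r + 20 = (r - 5)(r - 1)(r + 4).
All 3 eigenvalues are distinct, so A is diagonalizable.

Yes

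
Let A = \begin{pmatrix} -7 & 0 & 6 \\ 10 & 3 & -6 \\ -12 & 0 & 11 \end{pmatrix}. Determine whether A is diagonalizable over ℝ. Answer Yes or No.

Characteristic polynomial: p(μ) = μ^3 - 7μ^2 + 7μ + 15 = (μ - 5)(μ - 3)(μ + 1).
All 3 eigenvalues are distinct, so A is diagonalizable.

Yes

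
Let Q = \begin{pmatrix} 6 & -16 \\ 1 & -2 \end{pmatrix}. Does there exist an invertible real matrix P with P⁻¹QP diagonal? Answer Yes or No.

Characteristic polynomial: p(r) = r^2 - 4r + 4 = (r - 2)^2.
r = 2 has algebraic multiplicity 2; rank(Q − 2I) = 1, so geometric multiplicity = 1.
Geometric multiplicity < algebraic multiplicity, so Q is not diagonalizable.

No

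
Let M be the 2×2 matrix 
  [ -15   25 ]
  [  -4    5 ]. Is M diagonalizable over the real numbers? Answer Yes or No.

No

Characteristic polynomial: p(s) = s^2 + 10s + 25 = (s + 5)^2.
s = -5 has algebraic multiplicity 2; rank(M + 5I) = 1, so geometric multiplicity = 1.
Geometric multiplicity < algebraic multiplicity, so M is not diagonalizable.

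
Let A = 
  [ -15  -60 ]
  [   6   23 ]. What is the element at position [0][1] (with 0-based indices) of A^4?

Characteristic polynomial: μ^2 - 8μ + 15 = (μ - 5)(μ - 3), so the eigenvalues are 3, 5.
μ=5: eigenvector (-3, 1).
μ=3: eigenvector (10, -3).
P = [[-3, 10], [1, -3]], D = diag(5, 3), P⁻¹ = [[3, 10], [1, 3]].
A⁴ = P·diag(625, 81)·P⁻¹ = [[-4815, -16320], [1632, 5521]].
The requested entry is -16320.

-16320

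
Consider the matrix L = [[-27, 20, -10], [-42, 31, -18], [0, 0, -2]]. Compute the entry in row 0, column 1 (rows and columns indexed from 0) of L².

80

Characteristic polynomial: λ^3 - 2λ^2 - 5λ + 6 = (λ - 3)(λ - 1)(λ + 2), so the eigenvalues are -2, 1, 3.
λ=1: eigenvector (5, 7, 0).
λ=3: eigenvector (2, 3, 0).
λ=-2: eigenvector (-2, -2, 1).
P = [[5, 2, -2], [7, 3, -2], [0, 0, 1]], D = diag(1, 3, -2), P⁻¹ = [[3, -2, 2], [-7, 5, -4], [0, 0, 1]].
L² = P·diag(1, 9, 4)·P⁻¹ = [[-111, 80, -70], [-168, 121, -102], [0, 0, 4]].
The requested entry is 80.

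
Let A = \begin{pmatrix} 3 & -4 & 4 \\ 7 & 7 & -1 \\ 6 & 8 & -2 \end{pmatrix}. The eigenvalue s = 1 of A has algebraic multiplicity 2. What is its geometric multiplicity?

A − 1I = [[2, -4, 4], [7, 6, -1], [6, 8, -3]].
This matrix has rank 2, so its null space has dimension 3 − 2 = 1.

1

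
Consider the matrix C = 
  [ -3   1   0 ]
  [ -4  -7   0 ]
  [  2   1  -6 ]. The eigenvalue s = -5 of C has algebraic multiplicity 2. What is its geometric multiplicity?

C + 5I = [[2, 1, 0], [-4, -2, 0], [2, 1, -1]].
This matrix has rank 2, so its null space has dimension 3 − 2 = 1.

1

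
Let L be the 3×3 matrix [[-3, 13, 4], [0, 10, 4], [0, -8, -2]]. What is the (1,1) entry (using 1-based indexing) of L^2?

9

Characteristic polynomial: s^3 - 5s^2 - 12s + 36 = (s - 6)(s - 2)(s + 3), so the eigenvalues are -3, 2, 6.
s=-3: eigenvector (1, 0, 0).
s=2: eigenvector (-1, -1, 2).
s=6: eigenvector (-1, -1, 1).
P = [[1, -1, -1], [0, -1, -1], [0, 2, 1]], D = diag(-3, 2, 6), P⁻¹ = [[1, -1, 0], [0, 1, 1], [0, -2, -1]].
L² = P·diag(9, 4, 36)·P⁻¹ = [[9, 59, 32], [0, 68, 32], [0, -64, -28]].
The requested entry is 9.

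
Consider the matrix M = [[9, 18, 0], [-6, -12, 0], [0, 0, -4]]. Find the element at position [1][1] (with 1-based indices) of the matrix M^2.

-27

Characteristic polynomial: λ^3 + 7λ^2 + 12λ = λ(λ + 3)(λ + 4), so the eigenvalues are -4, -3, 0.
λ=-4: eigenvector (0, 0, 1).
λ=0: eigenvector (2, -1, 0).
λ=-3: eigenvector (3, -2, 0).
P = [[0, 2, 3], [0, -1, -2], [1, 0, 0]], D = diag(-4, 0, -3), P⁻¹ = [[0, 0, 1], [2, 3, 0], [-1, -2, 0]].
M² = P·diag(16, 0, 9)·P⁻¹ = [[-27, -54, 0], [18, 36, 0], [0, 0, 16]].
The requested entry is -27.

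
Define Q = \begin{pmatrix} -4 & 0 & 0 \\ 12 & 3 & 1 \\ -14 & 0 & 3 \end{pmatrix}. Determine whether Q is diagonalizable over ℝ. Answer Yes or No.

Characteristic polynomial: p(μ) = μ^3 - 2μ^2 - 15μ + 36 = (μ - 3)^2(μ + 4).
μ = 3 has algebraic multiplicity 2; rank(Q − 3I) = 2, so geometric multiplicity = 1.
Geometric multiplicity < algebraic multiplicity, so Q is not diagonalizable.

No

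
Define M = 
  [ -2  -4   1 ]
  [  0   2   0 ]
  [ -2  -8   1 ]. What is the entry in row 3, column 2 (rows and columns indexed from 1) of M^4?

Characteristic polynomial: s^3 - s^2 - 2s = s(s - 2)(s + 1), so the eigenvalues are -1, 0, 2.
s=0: eigenvector (1, 0, 2).
s=-1: eigenvector (-1, 0, -1).
s=2: eigenvector (-2, 1, -4).
P = [[1, -1, -2], [0, 0, 1], [2, -1, -4]], D = diag(0, -1, 2), P⁻¹ = [[-1, 2, 1], [-2, 0, 1], [0, 1, 0]].
M⁴ = P·diag(0, 1, 16)·P⁻¹ = [[2, -32, -1], [0, 16, 0], [2, -64, -1]].
The requested entry is -64.

-64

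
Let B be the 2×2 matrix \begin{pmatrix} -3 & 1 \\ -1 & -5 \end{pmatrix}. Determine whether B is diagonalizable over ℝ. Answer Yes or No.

Characteristic polynomial: p(s) = s^2 + 8s + 16 = (s + 4)^2.
s = -4 has algebraic multiplicity 2; rank(B + 4I) = 1, so geometric multiplicity = 1.
Geometric multiplicity < algebraic multiplicity, so B is not diagonalizable.

No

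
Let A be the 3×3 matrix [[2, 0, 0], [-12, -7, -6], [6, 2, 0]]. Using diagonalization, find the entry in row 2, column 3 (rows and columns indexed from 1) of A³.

-222

Characteristic polynomial: λ^3 + 5λ^2 - 2λ - 24 = (λ - 2)(λ + 3)(λ + 4), so the eigenvalues are -4, -3, 2.
λ=2: eigenvector (1, -2, 1).
λ=-3: eigenvector (0, 3, -2).
λ=-4: eigenvector (0, 2, -1).
P = [[1, 0, 0], [-2, 3, 2], [1, -2, -1]], D = diag(2, -3, -4), P⁻¹ = [[1, 0, 0], [0, -1, -2], [1, 2, 3]].
A³ = P·diag(8, -27, -64)·P⁻¹ = [[8, 0, 0], [-144, -175, -222], [72, 74, 84]].
The requested entry is -222.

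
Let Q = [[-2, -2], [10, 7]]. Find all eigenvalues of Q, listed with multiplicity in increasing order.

Characteristic polynomial: p(t) = t^2 - 5t + 6 = (t - 3)(t - 2).
Roots (with multiplicity): 2, 3.

2, 3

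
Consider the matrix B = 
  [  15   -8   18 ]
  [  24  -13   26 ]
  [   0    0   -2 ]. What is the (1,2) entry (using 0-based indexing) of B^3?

182

Characteristic polynomial: λ^3 - 7λ - 6 = (λ - 3)(λ + 1)(λ + 2), so the eigenvalues are -2, -1, 3.
λ=-1: eigenvector (1, 2, 0).
λ=-2: eigenvector (-2, -2, 1).
λ=3: eigenvector (-2, -3, 0).
P = [[1, -2, -2], [2, -2, -3], [0, 1, 0]], D = diag(-1, -2, 3), P⁻¹ = [[-3, 2, -2], [0, 0, 1], [-2, 1, -2]].
B³ = P·diag(-1, -8, 27)·P⁻¹ = [[111, -56, 126], [168, -85, 182], [0, 0, -8]].
The requested entry is 182.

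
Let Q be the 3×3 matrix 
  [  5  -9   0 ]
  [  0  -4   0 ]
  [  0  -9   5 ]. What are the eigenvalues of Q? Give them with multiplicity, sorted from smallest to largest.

Characteristic polynomial: p(r) = r^3 - 6r^2 - 15r + 100 = (r - 5)^2(r + 4).
Roots (with multiplicity): -4, 5, 5.

-4, 5, 5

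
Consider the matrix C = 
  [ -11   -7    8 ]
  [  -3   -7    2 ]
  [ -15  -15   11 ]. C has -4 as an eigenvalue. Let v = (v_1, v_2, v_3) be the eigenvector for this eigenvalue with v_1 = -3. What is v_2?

3

C + 4I = [[-7, -7, 8], [-3, -3, 2], [-15, -15, 15]].
Solving (C + 4I)v = 0 gives the eigenspace spanned by (-3, 3, 0).
With v_1 = -3, v = (-3, 3, 0), so v_2 = 3.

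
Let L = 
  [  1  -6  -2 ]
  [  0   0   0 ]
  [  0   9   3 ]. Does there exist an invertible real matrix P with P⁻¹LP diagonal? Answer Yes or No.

Yes

Characteristic polynomial: p(μ) = μ^3 - 4μ^2 + 3μ = μ(μ - 3)(μ - 1).
All 3 eigenvalues are distinct, so L is diagonalizable.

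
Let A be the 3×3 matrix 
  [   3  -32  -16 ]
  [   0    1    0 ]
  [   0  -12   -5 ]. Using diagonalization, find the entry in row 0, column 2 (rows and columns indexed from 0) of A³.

-304

Characteristic polynomial: r^3 + r^2 - 17r + 15 = (r - 3)(r - 1)(r + 5), so the eigenvalues are -5, 1, 3.
r=3: eigenvector (1, 0, 0).
r=-5: eigenvector (2, 0, 1).
r=1: eigenvector (0, 1, -2).
P = [[1, 2, 0], [0, 0, 1], [0, 1, -2]], D = diag(3, -5, 1), P⁻¹ = [[1, -4, -2], [0, 2, 1], [0, 1, 0]].
A³ = P·diag(27, -125, 1)·P⁻¹ = [[27, -608, -304], [0, 1, 0], [0, -252, -125]].
The requested entry is -304.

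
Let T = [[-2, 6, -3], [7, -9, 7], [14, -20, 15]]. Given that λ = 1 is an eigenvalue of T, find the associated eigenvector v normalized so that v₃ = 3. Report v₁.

-3

T − 1I = [[-3, 6, -3], [7, -10, 7], [14, -20, 14]].
Solving (T − 1I)v = 0 gives the eigenspace spanned by (-3, 0, 3).
With v₃ = 3, v = (-3, 0, 3), so v₁ = -3.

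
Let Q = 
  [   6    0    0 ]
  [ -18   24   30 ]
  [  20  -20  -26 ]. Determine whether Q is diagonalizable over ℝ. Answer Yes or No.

Characteristic polynomial: p(μ) = μ^3 - 4μ^2 - 36μ + 144 = (μ - 6)(μ - 4)(μ + 6).
All 3 eigenvalues are distinct, so Q is diagonalizable.

Yes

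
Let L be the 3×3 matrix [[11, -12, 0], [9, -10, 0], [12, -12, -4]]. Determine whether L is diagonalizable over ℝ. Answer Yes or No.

Yes

Characteristic polynomial: p(λ) = λ^3 + 3λ^2 - 6λ - 8 = (λ - 2)(λ + 1)(λ + 4).
All 3 eigenvalues are distinct, so L is diagonalizable.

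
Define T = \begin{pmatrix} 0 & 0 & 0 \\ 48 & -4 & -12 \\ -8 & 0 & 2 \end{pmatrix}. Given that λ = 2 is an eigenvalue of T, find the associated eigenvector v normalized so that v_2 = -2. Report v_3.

1

T − 2I = [[-2, 0, 0], [48, -6, -12], [-8, 0, 0]].
Solving (T − 2I)v = 0 gives the eigenspace spanned by (0, -2, 1).
With v_2 = -2, v = (0, -2, 1), so v_3 = 1.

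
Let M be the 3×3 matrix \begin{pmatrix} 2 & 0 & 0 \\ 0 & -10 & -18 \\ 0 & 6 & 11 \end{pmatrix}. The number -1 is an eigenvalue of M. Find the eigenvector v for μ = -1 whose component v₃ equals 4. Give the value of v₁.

0

M + 1I = [[3, 0, 0], [0, -9, -18], [0, 6, 12]].
Solving (M + 1I)v = 0 gives the eigenspace spanned by (0, -8, 4).
With v₃ = 4, v = (0, -8, 4), so v₁ = 0.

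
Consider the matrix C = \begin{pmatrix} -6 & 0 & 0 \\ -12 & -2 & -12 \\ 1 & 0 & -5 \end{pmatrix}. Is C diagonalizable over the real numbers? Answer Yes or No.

Yes

Characteristic polynomial: p(λ) = λ^3 + 13λ^2 + 52λ + 60 = (λ + 2)(λ + 5)(λ + 6).
All 3 eigenvalues are distinct, so C is diagonalizable.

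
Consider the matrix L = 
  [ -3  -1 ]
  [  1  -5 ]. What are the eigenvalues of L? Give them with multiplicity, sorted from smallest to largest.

-4, -4

Characteristic polynomial: p(μ) = μ^2 + 8μ + 16 = (μ + 4)^2.
Roots (with multiplicity): -4, -4.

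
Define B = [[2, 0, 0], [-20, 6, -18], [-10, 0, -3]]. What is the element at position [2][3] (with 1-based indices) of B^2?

-54

Characteristic polynomial: λ^3 - 5λ^2 - 12λ + 36 = (λ - 6)(λ - 2)(λ + 3), so the eigenvalues are -3, 2, 6.
λ=6: eigenvector (0, 1, 0).
λ=2: eigenvector (1, -4, -2).
λ=-3: eigenvector (0, 2, 1).
P = [[0, 1, 0], [1, -4, 2], [0, -2, 1]], D = diag(6, 2, -3), P⁻¹ = [[0, 1, -2], [1, 0, 0], [2, 0, 1]].
B² = P·diag(36, 4, 9)·P⁻¹ = [[4, 0, 0], [20, 36, -54], [10, 0, 9]].
The requested entry is -54.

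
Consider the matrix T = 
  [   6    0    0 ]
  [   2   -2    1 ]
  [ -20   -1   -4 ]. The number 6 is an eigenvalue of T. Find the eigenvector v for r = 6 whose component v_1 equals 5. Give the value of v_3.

-10

T − 6I = [[0, 0, 0], [2, -8, 1], [-20, -1, -10]].
Solving (T − 6I)v = 0 gives the eigenspace spanned by (5, 0, -10).
With v_1 = 5, v = (5, 0, -10), so v_3 = -10.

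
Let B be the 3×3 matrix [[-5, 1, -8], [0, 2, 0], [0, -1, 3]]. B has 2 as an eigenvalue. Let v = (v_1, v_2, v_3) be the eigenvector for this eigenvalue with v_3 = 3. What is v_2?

3

B − 2I = [[-7, 1, -8], [0, 0, 0], [0, -1, 1]].
Solving (B − 2I)v = 0 gives the eigenspace spanned by (-3, 3, 3).
With v_3 = 3, v = (-3, 3, 3), so v_2 = 3.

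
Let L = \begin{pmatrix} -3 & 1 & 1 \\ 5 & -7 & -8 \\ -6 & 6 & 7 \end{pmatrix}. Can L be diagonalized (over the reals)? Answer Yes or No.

No

Characteristic polynomial: p(μ) = μ^3 + 3μ^2 - 4 = (μ - 1)(μ + 2)^2.
μ = -2 has algebraic multiplicity 2; rank(L + 2I) = 2, so geometric multiplicity = 1.
Geometric multiplicity < algebraic multiplicity, so L is not diagonalizable.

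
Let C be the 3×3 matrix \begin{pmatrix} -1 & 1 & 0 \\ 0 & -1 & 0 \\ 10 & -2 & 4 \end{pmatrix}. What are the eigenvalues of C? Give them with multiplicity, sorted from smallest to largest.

-1, -1, 4

Characteristic polynomial: p(r) = r^3 - 2r^2 - 7r - 4 = (r - 4)(r + 1)^2.
Roots (with multiplicity): -1, -1, 4.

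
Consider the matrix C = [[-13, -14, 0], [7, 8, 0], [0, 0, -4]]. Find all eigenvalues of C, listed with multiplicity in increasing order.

-6, -4, 1

Characteristic polynomial: p(t) = t^3 + 9t^2 + 14t - 24 = (t - 1)(t + 4)(t + 6).
Roots (with multiplicity): -6, -4, 1.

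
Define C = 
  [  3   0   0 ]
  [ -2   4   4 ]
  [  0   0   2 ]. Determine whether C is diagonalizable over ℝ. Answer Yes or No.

Characteristic polynomial: p(t) = t^3 - 9t^2 + 26t - 24 = (t - 4)(t - 3)(t - 2).
All 3 eigenvalues are distinct, so C is diagonalizable.

Yes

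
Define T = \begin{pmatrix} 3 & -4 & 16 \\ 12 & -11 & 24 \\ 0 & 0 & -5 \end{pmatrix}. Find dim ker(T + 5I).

T + 5I = [[8, -4, 16], [12, -6, 24], [0, 0, 0]].
This matrix has rank 1, so its null space has dimension 3 − 1 = 2.

2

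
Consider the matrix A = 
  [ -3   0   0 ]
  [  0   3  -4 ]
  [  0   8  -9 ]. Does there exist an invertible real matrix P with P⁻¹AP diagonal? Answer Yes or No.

Characteristic polynomial: p(μ) = μ^3 + 9μ^2 + 23μ + 15 = (μ + 1)(μ + 3)(μ + 5).
All 3 eigenvalues are distinct, so A is diagonalizable.

Yes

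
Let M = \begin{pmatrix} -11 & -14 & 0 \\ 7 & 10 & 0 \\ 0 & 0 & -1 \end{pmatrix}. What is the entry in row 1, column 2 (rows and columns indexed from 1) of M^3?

-182

Characteristic polynomial: λ^3 + 2λ^2 - 11λ - 12 = (λ - 3)(λ + 1)(λ + 4), so the eigenvalues are -4, -1, 3.
λ=3: eigenvector (-1, 1, 0).
λ=-4: eigenvector (-2, 1, 0).
λ=-1: eigenvector (0, 0, 1).
P = [[-1, -2, 0], [1, 1, 0], [0, 0, 1]], D = diag(3, -4, -1), P⁻¹ = [[1, 2, 0], [-1, -1, 0], [0, 0, 1]].
M³ = P·diag(27, -64, -1)·P⁻¹ = [[-155, -182, 0], [91, 118, 0], [0, 0, -1]].
The requested entry is -182.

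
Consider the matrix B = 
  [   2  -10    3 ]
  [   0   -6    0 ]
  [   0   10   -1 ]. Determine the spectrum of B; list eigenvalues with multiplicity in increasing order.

-6, -1, 2

Characteristic polynomial: p(μ) = μ^3 + 5μ^2 - 8μ - 12 = (μ - 2)(μ + 1)(μ + 6).
Roots (with multiplicity): -6, -1, 2.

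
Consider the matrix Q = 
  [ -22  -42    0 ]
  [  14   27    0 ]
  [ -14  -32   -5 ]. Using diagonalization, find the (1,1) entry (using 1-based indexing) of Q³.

-652

Characteristic polynomial: s^3 - 31s - 30 = (s - 6)(s + 1)(s + 5), so the eigenvalues are -5, -1, 6.
s=6: eigenvector (-3, 2, -2).
s=-1: eigenvector (-2, 1, -1).
s=-5: eigenvector (0, 0, 1).
P = [[-3, -2, 0], [2, 1, 0], [-2, -1, 1]], D = diag(6, -1, -5), P⁻¹ = [[1, 2, 0], [-2, -3, 0], [0, 1, 1]].
Q³ = P·diag(216, -1, -125)·P⁻¹ = [[-652, -1302, 0], [434, 867, 0], [-434, -992, -125]].
The requested entry is -652.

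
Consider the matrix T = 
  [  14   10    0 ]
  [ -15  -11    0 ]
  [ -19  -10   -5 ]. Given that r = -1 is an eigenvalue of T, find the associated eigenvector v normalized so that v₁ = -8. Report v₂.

12

T + 1I = [[15, 10, 0], [-15, -10, 0], [-19, -10, -4]].
Solving (T + 1I)v = 0 gives the eigenspace spanned by (-8, 12, 8).
With v₁ = -8, v = (-8, 12, 8), so v₂ = 12.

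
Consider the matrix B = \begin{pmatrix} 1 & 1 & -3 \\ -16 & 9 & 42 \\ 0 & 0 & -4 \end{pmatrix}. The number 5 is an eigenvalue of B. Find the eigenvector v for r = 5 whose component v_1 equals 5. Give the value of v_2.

B − 5I = [[-4, 1, -3], [-16, 4, 42], [0, 0, -9]].
Solving (B − 5I)v = 0 gives the eigenspace spanned by (5, 20, 0).
With v_1 = 5, v = (5, 20, 0), so v_2 = 20.

20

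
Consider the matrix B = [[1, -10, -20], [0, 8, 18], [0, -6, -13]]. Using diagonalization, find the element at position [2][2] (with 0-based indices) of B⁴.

Characteristic polynomial: r^3 + 4r^2 - r - 4 = (r - 1)(r + 1)(r + 4), so the eigenvalues are -4, -1, 1.
r=1: eigenvector (1, 0, 0).
r=-4: eigenvector (2, -3, 2).
r=-1: eigenvector (0, -2, 1).
P = [[1, 2, 0], [0, -3, -2], [0, 2, 1]], D = diag(1, -4, -1), P⁻¹ = [[1, -2, -4], [0, 1, 2], [0, -2, -3]].
B⁴ = P·diag(1, 256, 1)·P⁻¹ = [[1, 510, 1020], [0, -764, -1530], [0, 510, 1021]].
The requested entry is 1021.

1021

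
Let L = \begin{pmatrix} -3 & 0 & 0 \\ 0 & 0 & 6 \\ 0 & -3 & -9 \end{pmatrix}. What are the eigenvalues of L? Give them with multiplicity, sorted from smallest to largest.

Characteristic polynomial: p(s) = s^3 + 12s^2 + 45s + 54 = (s + 3)^2(s + 6).
Roots (with multiplicity): -6, -3, -3.

-6, -3, -3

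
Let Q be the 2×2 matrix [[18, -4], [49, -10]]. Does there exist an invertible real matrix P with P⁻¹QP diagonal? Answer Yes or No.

No

Characteristic polynomial: p(λ) = λ^2 - 8λ + 16 = (λ - 4)^2.
λ = 4 has algebraic multiplicity 2; rank(Q − 4I) = 1, so geometric multiplicity = 1.
Geometric multiplicity < algebraic multiplicity, so Q is not diagonalizable.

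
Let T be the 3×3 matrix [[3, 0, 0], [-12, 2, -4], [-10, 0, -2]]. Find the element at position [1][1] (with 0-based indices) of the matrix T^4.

Characteristic polynomial: r^3 - 3r^2 - 4r + 12 = (r - 3)(r - 2)(r + 2), so the eigenvalues are -2, 2, 3.
r=2: eigenvector (0, 1, 0).
r=3: eigenvector (1, -4, -2).
r=-2: eigenvector (0, 1, 1).
P = [[0, 1, 0], [1, -4, 1], [0, -2, 1]], D = diag(2, 3, -2), P⁻¹ = [[2, 1, -1], [1, 0, 0], [2, 0, 1]].
T⁴ = P·diag(16, 81, 16)·P⁻¹ = [[81, 0, 0], [-260, 16, 0], [-130, 0, 16]].
The requested entry is 16.

16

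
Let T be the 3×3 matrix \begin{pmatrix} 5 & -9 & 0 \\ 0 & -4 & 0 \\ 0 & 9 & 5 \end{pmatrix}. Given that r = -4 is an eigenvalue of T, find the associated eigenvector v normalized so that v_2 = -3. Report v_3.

T + 4I = [[9, -9, 0], [0, 0, 0], [0, 9, 9]].
Solving (T + 4I)v = 0 gives the eigenspace spanned by (-3, -3, 3).
With v_2 = -3, v = (-3, -3, 3), so v_3 = 3.

3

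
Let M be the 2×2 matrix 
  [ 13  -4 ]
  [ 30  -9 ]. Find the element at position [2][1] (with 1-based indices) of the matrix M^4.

1200

Characteristic polynomial: μ^2 - 4μ + 3 = (μ - 3)(μ - 1), so the eigenvalues are 1, 3.
μ=1: eigenvector (1, 3).
μ=3: eigenvector (-2, -5).
P = [[1, -2], [3, -5]], D = diag(1, 3), P⁻¹ = [[-5, 2], [-3, 1]].
M⁴ = P·diag(1, 81)·P⁻¹ = [[481, -160], [1200, -399]].
The requested entry is 1200.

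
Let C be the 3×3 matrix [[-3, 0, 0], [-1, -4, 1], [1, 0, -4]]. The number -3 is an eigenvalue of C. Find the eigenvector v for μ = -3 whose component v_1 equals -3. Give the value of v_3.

-3

C + 3I = [[0, 0, 0], [-1, -1, 1], [1, 0, -1]].
Solving (C + 3I)v = 0 gives the eigenspace spanned by (-3, 0, -3).
With v_1 = -3, v = (-3, 0, -3), so v_3 = -3.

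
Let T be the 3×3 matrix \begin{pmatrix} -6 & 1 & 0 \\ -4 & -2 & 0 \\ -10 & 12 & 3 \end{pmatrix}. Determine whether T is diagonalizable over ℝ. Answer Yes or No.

Characteristic polynomial: p(r) = r^3 + 5r^2 - 8r - 48 = (r - 3)(r + 4)^2.
r = -4 has algebraic multiplicity 2; rank(T + 4I) = 2, so geometric multiplicity = 1.
Geometric multiplicity < algebraic multiplicity, so T is not diagonalizable.

No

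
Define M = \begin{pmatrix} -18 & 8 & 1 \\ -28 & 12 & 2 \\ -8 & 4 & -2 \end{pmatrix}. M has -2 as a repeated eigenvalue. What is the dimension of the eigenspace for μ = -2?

1

M + 2I = [[-16, 8, 1], [-28, 14, 2], [-8, 4, 0]].
This matrix has rank 2, so its null space has dimension 3 − 2 = 1.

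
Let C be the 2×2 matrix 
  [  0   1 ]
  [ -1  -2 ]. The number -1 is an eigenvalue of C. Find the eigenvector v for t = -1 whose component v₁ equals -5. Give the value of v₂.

C + 1I = [[1, 1], [-1, -1]].
Solving (C + 1I)v = 0 gives the eigenspace spanned by (-5, 5).
With v₁ = -5, v = (-5, 5), so v₂ = 5.

5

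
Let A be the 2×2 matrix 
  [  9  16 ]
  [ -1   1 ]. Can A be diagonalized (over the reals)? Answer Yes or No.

No

Characteristic polynomial: p(λ) = λ^2 - 10λ + 25 = (λ - 5)^2.
λ = 5 has algebraic multiplicity 2; rank(A − 5I) = 1, so geometric multiplicity = 1.
Geometric multiplicity < algebraic multiplicity, so A is not diagonalizable.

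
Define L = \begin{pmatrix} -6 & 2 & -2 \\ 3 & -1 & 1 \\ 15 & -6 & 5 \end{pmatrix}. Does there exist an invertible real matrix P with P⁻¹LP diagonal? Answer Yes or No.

No

Characteristic polynomial: p(t) = t^3 + 2t^2 + t = t(t + 1)^2.
t = -1 has algebraic multiplicity 2; rank(L + 1I) = 2, so geometric multiplicity = 1.
Geometric multiplicity < algebraic multiplicity, so L is not diagonalizable.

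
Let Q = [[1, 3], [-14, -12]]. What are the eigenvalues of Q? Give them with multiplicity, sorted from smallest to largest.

-6, -5

Characteristic polynomial: p(r) = r^2 + 11r + 30 = (r + 5)(r + 6).
Roots (with multiplicity): -6, -5.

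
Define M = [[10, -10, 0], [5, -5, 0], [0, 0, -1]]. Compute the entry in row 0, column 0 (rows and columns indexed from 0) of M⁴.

1250

Characteristic polynomial: t^3 - 4t^2 - 5t = t(t - 5)(t + 1), so the eigenvalues are -1, 0, 5.
t=5: eigenvector (2, 1, 0).
t=0: eigenvector (1, 1, 0).
t=-1: eigenvector (0, 0, 1).
P = [[2, 1, 0], [1, 1, 0], [0, 0, 1]], D = diag(5, 0, -1), P⁻¹ = [[1, -1, 0], [-1, 2, 0], [0, 0, 1]].
M⁴ = P·diag(625, 0, 1)·P⁻¹ = [[1250, -1250, 0], [625, -625, 0], [0, 0, 1]].
The requested entry is 1250.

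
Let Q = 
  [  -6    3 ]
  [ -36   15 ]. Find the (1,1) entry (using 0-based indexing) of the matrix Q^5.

30375

Characteristic polynomial: λ^2 - 9λ + 18 = (λ - 6)(λ - 3), so the eigenvalues are 3, 6.
λ=3: eigenvector (1, 3).
λ=6: eigenvector (-1, -4).
P = [[1, -1], [3, -4]], D = diag(3, 6), P⁻¹ = [[4, -1], [3, -1]].
Q⁵ = P·diag(243, 7776)·P⁻¹ = [[-22356, 7533], [-90396, 30375]].
The requested entry is 30375.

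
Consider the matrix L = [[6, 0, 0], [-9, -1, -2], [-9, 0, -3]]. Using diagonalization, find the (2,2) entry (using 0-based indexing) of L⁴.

Characteristic polynomial: t^3 - 2t^2 - 21t - 18 = (t - 6)(t + 1)(t + 3), so the eigenvalues are -3, -1, 6.
t=6: eigenvector (1, -1, -1).
t=-1: eigenvector (0, 1, 0).
t=-3: eigenvector (0, 1, 1).
P = [[1, 0, 0], [-1, 1, 1], [-1, 0, 1]], D = diag(6, -1, -3), P⁻¹ = [[1, 0, 0], [0, 1, -1], [1, 0, 1]].
L⁴ = P·diag(1296, 1, 81)·P⁻¹ = [[1296, 0, 0], [-1215, 1, 80], [-1215, 0, 81]].
The requested entry is 81.

81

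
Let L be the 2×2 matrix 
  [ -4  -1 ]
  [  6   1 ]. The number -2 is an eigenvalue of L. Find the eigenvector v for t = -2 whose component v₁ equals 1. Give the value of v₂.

-2

L + 2I = [[-2, -1], [6, 3]].
Solving (L + 2I)v = 0 gives the eigenspace spanned by (1, -2).
With v₁ = 1, v = (1, -2), so v₂ = -2.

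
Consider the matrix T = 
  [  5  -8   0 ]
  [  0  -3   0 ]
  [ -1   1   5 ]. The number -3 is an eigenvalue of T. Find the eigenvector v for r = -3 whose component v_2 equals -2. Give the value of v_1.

T + 3I = [[8, -8, 0], [0, 0, 0], [-1, 1, 8]].
Solving (T + 3I)v = 0 gives the eigenspace spanned by (-2, -2, 0).
With v_2 = -2, v = (-2, -2, 0), so v_1 = -2.

-2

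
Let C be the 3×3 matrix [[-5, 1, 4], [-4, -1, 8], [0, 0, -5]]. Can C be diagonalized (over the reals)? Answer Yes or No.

No

Characteristic polynomial: p(s) = s^3 + 11s^2 + 39s + 45 = (s + 3)^2(s + 5).
s = -3 has algebraic multiplicity 2; rank(C + 3I) = 2, so geometric multiplicity = 1.
Geometric multiplicity < algebraic multiplicity, so C is not diagonalizable.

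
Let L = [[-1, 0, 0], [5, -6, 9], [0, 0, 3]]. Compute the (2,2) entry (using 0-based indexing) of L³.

27

Characteristic polynomial: r^3 + 4r^2 - 15r - 18 = (r - 3)(r + 1)(r + 6), so the eigenvalues are -6, -1, 3.
r=-1: eigenvector (1, 1, 0).
r=3: eigenvector (0, 1, 1).
r=-6: eigenvector (0, 1, 0).
P = [[1, 0, 0], [1, 1, 1], [0, 1, 0]], D = diag(-1, 3, -6), P⁻¹ = [[1, 0, 0], [0, 0, 1], [-1, 1, -1]].
L³ = P·diag(-1, 27, -216)·P⁻¹ = [[-1, 0, 0], [215, -216, 243], [0, 0, 27]].
The requested entry is 27.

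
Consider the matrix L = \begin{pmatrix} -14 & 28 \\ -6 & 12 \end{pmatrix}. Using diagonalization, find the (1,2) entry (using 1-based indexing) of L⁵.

Characteristic polynomial: λ^2 + 2λ = λ(λ + 2), so the eigenvalues are -2, 0.
λ=-2: eigenvector (7, 3).
λ=0: eigenvector (2, 1).
P = [[7, 2], [3, 1]], D = diag(-2, 0), P⁻¹ = [[1, -2], [-3, 7]].
L⁵ = P·diag(-32, 0)·P⁻¹ = [[-224, 448], [-96, 192]].
The requested entry is 448.

448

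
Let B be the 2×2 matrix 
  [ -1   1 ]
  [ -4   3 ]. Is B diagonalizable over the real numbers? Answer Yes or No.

Characteristic polynomial: p(t) = t^2 - 2t + 1 = (t - 1)^2.
t = 1 has algebraic multiplicity 2; rank(B − 1I) = 1, so geometric multiplicity = 1.
Geometric multiplicity < algebraic multiplicity, so B is not diagonalizable.

No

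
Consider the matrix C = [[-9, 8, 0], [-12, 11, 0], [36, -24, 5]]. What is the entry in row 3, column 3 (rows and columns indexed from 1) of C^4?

Characteristic polynomial: t^3 - 7t^2 + 7t + 15 = (t - 5)(t - 3)(t + 1), so the eigenvalues are -1, 3, 5.
t=-1: eigenvector (1, 1, -2).
t=3: eigenvector (2, 3, 0).
t=5: eigenvector (0, 0, 1).
P = [[1, 2, 0], [1, 3, 0], [-2, 0, 1]], D = diag(-1, 3, 5), P⁻¹ = [[3, -2, 0], [-1, 1, 0], [6, -4, 1]].
C⁴ = P·diag(1, 81, 625)·P⁻¹ = [[-159, 160, 0], [-240, 241, 0], [3744, -2496, 625]].
The requested entry is 625.

625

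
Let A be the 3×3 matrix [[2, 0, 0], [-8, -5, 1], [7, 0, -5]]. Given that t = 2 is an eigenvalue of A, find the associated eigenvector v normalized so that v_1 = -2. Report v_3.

-2

A − 2I = [[0, 0, 0], [-8, -7, 1], [7, 0, -7]].
Solving (A − 2I)v = 0 gives the eigenspace spanned by (-2, 2, -2).
With v_1 = -2, v = (-2, 2, -2), so v_3 = -2.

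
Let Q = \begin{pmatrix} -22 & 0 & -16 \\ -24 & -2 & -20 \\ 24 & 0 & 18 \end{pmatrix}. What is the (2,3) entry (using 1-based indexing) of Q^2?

Characteristic polynomial: r^3 + 6r^2 - 4r - 24 = (r - 2)(r + 2)(r + 6), so the eigenvalues are -6, -2, 2.
r=-6: eigenvector (1, 1, -1).
r=-2: eigenvector (0, 1, 0).
r=2: eigenvector (-2, -3, 3).
P = [[1, 0, -2], [1, 1, -3], [-1, 0, 3]], D = diag(-6, -2, 2), P⁻¹ = [[3, 0, 2], [0, 1, 1], [1, 0, 1]].
Q² = P·diag(36, 4, 4)·P⁻¹ = [[100, 0, 64], [96, 4, 64], [-96, 0, -60]].
The requested entry is 64.

64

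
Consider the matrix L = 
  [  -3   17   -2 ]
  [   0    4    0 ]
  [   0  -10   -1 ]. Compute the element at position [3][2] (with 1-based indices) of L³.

Characteristic polynomial: r^3 - 13r - 12 = (r - 4)(r + 1)(r + 3), so the eigenvalues are -3, -1, 4.
r=-3: eigenvector (1, 0, 0).
r=4: eigenvector (3, 1, -2).
r=-1: eigenvector (-1, 0, 1).
P = [[1, 3, -1], [0, 1, 0], [0, -2, 1]], D = diag(-3, 4, -1), P⁻¹ = [[1, -1, 1], [0, 1, 0], [0, 2, 1]].
L³ = P·diag(-27, 64, -1)·P⁻¹ = [[-27, 221, -26], [0, 64, 0], [0, -130, -1]].
The requested entry is -130.

-130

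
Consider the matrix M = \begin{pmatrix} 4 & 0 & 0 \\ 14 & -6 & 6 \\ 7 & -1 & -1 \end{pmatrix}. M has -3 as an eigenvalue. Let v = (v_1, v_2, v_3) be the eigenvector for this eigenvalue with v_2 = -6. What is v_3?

-3

M + 3I = [[7, 0, 0], [14, -3, 6], [7, -1, 2]].
Solving (M + 3I)v = 0 gives the eigenspace spanned by (0, -6, -3).
With v_2 = -6, v = (0, -6, -3), so v_3 = -3.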